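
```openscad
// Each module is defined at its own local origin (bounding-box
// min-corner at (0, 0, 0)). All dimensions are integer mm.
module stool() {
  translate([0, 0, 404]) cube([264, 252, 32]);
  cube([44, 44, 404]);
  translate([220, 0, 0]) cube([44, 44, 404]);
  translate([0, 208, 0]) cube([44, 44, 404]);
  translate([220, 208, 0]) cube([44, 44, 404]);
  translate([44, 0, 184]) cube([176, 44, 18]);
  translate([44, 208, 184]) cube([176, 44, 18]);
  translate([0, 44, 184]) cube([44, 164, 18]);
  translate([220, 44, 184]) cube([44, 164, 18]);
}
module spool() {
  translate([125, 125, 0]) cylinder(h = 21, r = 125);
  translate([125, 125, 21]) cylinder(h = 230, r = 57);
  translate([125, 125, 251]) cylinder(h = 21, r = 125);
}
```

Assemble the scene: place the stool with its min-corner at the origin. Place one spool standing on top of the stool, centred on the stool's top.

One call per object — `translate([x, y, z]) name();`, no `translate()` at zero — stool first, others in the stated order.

stool();
translate([7, 1, 436]) spool();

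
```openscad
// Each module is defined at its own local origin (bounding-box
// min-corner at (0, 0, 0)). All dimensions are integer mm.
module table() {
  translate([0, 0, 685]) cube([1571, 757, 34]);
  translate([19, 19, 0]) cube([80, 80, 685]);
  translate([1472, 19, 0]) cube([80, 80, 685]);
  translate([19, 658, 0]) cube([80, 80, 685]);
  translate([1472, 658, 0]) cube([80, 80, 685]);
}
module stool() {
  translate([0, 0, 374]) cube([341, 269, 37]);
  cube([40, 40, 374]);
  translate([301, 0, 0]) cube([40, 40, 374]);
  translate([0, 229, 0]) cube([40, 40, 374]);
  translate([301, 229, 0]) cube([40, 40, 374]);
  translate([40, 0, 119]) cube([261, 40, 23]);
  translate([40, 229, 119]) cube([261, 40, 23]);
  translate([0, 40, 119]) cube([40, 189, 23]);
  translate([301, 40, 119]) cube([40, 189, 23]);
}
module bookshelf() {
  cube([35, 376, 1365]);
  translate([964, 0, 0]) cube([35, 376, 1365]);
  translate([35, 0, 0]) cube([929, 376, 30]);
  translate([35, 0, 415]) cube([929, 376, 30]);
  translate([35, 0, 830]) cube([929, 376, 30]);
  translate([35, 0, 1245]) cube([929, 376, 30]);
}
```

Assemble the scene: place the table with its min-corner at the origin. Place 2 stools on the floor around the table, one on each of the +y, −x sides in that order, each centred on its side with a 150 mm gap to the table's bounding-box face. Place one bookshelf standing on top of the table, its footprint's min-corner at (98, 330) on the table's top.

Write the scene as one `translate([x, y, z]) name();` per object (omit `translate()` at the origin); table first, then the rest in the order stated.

table();
translate([615, 907, 0]) stool();
translate([-491, 244, 0]) stool();
translate([98, 330, 719]) bookshelf();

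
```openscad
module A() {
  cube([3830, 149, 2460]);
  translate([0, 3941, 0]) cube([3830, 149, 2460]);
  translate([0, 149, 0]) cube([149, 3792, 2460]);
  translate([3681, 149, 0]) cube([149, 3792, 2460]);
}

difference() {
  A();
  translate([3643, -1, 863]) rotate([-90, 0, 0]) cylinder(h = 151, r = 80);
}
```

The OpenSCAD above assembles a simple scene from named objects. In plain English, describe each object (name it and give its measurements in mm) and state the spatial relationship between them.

A is a box-shaped house frame (walls only): outside footprint 3830×4090 mm, wall height 2460 mm, wall thickness 149 mm. The two y-facing walls run the full x-width; the two x-facing walls fit between the inner faces of the y-facing walls.

The house frame has a circular hole of radius 80 mm through its front wall, centred at (x = 3643, z = 863).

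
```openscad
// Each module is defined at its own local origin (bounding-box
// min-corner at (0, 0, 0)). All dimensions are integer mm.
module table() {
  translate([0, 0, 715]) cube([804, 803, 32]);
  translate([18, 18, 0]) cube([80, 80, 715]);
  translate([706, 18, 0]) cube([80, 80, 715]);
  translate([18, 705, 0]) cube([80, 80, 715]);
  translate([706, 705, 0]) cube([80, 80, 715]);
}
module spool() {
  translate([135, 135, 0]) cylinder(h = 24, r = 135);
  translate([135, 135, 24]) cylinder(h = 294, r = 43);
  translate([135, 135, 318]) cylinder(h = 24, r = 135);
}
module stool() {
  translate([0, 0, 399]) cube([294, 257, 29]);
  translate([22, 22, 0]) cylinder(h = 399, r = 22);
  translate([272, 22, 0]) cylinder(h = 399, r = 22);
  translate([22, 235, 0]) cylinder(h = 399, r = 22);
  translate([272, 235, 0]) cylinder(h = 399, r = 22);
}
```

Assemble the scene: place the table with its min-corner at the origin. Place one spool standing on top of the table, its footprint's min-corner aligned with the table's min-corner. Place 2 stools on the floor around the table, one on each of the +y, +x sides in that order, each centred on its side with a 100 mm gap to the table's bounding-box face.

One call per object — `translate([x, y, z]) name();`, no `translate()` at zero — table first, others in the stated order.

table();
translate([0, 0, 747]) spool();
translate([255, 903, 0]) stool();
translate([904, 273, 0]) stool();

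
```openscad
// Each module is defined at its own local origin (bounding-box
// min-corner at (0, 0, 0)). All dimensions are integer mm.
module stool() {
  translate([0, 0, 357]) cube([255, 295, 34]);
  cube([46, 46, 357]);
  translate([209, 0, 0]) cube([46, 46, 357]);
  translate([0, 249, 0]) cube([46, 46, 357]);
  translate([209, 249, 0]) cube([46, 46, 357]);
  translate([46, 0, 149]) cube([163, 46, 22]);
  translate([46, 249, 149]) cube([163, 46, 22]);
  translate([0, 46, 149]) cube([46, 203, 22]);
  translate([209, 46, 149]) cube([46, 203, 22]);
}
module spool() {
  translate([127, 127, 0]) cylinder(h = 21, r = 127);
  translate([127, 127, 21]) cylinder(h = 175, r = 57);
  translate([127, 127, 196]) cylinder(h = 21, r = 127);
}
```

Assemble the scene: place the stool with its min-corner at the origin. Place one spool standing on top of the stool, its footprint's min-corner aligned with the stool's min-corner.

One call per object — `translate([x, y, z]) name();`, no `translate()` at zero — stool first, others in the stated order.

stool();
translate([0, 0, 391]) spool();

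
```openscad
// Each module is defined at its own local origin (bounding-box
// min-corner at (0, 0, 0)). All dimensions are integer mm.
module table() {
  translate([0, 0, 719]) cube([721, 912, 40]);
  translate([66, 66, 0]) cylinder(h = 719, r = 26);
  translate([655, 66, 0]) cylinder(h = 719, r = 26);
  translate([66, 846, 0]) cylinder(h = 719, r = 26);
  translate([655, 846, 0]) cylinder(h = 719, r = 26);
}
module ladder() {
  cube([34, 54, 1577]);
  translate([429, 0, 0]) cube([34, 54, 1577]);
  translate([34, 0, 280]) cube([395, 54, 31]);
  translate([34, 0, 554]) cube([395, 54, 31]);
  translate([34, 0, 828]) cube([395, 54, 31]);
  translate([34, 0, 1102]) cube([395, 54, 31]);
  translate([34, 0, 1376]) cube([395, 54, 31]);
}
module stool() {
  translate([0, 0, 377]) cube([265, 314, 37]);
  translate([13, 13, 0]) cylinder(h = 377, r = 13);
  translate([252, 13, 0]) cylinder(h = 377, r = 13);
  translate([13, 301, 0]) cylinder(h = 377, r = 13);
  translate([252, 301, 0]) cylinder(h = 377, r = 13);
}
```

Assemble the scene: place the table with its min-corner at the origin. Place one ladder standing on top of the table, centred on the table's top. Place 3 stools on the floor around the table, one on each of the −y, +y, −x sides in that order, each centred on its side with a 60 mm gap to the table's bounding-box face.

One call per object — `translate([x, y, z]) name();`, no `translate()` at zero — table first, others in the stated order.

table();
translate([129, 429, 759]) ladder();
translate([228, -374, 0]) stool();
translate([228, 972, 0]) stool();
translate([-325, 299, 0]) stool();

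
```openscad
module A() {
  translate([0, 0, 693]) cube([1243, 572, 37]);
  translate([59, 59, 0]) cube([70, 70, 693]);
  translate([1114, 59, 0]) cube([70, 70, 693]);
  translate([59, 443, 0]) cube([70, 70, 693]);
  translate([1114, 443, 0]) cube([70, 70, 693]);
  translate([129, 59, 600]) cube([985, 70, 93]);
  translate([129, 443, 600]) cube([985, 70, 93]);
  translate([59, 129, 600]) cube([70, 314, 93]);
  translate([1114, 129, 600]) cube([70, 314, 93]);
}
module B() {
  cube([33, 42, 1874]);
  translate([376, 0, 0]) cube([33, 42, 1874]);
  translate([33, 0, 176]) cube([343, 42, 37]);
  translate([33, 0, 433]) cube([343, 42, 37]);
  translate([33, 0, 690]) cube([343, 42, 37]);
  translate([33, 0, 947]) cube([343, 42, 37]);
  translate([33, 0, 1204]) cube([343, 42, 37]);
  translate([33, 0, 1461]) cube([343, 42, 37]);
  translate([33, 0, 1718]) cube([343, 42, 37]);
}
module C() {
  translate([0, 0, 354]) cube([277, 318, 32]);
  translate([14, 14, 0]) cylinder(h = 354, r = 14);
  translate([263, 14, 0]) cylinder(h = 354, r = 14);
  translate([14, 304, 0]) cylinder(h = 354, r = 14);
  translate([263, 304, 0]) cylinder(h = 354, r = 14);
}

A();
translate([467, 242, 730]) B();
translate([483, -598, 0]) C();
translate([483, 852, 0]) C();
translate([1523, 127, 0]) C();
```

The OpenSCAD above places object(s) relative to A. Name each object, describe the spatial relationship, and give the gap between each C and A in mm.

Each stool's nearest face is 280 mm from the table's bounding box.

A is a table. B is a ladder. C is a stool. The ladder is on top of the table. Three stools sit around the table at the −y, +y, +x sides. The gap between each stool and the table is 280 mm.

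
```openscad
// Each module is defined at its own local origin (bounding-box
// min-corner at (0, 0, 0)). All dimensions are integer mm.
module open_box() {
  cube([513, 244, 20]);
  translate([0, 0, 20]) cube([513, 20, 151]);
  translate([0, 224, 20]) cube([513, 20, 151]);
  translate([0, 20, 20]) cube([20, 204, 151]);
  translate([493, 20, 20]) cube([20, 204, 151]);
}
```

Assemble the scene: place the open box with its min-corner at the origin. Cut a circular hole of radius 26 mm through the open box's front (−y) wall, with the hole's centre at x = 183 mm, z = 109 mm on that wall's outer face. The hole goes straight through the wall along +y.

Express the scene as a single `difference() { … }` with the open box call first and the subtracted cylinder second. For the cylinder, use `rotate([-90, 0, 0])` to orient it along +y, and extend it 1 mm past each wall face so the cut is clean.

difference() {
  open_box();
  translate([183, -1, 109]) rotate([-90, 0, 0]) cylinder(h = 22, r = 26);
}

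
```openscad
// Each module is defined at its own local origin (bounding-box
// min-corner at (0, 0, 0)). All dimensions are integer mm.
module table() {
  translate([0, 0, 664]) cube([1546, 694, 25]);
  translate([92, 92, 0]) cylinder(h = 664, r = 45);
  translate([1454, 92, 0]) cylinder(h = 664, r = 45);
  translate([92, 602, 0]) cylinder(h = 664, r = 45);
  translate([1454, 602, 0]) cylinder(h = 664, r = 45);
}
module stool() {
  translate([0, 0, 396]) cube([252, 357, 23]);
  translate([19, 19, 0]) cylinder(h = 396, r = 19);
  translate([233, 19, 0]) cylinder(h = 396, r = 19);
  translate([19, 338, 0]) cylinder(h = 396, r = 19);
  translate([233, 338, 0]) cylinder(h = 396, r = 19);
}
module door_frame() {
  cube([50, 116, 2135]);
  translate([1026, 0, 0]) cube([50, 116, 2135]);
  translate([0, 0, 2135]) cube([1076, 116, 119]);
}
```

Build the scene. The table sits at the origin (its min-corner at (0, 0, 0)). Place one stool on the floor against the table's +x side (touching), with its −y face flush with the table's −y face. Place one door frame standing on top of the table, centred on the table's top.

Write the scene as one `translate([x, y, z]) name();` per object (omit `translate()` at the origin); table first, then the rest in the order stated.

table();
translate([1546, 0, 0]) stool();
translate([235, 289, 689]) door_frame();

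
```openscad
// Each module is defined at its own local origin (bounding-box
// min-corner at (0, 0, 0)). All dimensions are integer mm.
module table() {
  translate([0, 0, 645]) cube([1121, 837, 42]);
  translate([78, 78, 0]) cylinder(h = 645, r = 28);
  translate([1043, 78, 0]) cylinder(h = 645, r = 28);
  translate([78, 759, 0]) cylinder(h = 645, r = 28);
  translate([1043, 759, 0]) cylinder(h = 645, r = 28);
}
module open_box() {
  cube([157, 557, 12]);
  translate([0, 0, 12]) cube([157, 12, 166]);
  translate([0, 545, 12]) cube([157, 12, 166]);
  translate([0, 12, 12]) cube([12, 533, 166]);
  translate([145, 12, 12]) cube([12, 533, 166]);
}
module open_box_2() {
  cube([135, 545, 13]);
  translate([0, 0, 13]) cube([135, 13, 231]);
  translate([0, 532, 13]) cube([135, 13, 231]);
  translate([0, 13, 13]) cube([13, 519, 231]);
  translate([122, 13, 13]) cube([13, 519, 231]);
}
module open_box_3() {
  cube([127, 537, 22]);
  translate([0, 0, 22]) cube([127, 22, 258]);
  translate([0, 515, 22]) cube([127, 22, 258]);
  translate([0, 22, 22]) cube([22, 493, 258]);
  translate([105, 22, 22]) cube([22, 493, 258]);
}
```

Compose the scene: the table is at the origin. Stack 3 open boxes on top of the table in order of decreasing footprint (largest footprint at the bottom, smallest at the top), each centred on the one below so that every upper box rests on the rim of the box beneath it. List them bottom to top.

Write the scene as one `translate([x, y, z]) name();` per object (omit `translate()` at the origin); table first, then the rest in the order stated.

table();
translate([482, 140, 687]) open_box();
translate([493, 146, 865]) open_box_2();
translate([497, 150, 1109]) open_box_3();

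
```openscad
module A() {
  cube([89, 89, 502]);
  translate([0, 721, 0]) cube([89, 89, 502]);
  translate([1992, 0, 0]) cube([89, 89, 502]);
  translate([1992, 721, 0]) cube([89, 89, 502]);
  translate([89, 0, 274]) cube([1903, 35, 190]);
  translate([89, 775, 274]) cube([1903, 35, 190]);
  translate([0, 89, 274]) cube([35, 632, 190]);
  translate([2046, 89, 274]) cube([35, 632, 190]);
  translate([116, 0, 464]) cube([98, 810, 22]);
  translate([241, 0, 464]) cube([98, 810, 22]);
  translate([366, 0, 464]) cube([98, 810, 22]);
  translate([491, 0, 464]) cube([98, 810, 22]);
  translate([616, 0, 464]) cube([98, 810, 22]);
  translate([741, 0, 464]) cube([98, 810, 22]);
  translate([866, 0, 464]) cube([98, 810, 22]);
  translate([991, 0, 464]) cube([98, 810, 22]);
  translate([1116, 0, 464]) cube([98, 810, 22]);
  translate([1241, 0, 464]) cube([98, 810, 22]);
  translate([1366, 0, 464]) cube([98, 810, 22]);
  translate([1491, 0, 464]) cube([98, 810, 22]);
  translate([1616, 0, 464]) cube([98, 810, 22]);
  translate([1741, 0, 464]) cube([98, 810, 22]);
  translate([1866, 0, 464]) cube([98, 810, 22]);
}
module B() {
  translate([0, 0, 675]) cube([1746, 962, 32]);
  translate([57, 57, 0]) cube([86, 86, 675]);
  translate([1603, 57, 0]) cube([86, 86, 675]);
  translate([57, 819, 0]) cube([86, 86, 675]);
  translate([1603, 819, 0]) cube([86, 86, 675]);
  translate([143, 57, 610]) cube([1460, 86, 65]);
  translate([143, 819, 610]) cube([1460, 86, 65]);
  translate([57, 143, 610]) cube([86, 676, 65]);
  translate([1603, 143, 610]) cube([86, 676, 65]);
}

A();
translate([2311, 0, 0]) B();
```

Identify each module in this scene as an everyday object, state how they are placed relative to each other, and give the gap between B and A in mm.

A is a bed frame. B is a table. The table is on the floor beside the bed frame on its +x side. The gap between the table and the bed frame is 230 mm.

The table's nearest face is 230 mm from the bed frame's +x face.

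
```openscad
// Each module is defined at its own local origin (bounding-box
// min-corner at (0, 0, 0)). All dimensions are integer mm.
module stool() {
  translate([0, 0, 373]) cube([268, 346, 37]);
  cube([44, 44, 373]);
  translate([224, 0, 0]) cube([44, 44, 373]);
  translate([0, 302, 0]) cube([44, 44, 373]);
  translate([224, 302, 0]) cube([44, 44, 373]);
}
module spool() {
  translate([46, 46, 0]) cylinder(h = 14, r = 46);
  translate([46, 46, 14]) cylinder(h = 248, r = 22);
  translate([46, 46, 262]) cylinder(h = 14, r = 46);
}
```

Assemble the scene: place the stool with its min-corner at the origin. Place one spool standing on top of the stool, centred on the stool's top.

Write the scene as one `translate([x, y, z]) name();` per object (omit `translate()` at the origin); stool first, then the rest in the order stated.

stool();
translate([88, 127, 410]) spool();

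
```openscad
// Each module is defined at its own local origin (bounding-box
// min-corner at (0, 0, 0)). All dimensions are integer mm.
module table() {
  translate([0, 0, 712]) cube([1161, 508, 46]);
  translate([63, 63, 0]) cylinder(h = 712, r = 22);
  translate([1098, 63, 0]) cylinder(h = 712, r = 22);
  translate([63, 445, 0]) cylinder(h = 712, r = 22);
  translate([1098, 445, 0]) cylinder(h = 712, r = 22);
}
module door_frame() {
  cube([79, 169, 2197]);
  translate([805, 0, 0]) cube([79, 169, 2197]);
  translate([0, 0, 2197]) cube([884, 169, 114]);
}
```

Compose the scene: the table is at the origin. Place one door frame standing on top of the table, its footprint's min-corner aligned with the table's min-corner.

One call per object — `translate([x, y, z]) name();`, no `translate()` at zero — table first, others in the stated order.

table();
translate([0, 0, 758]) door_frame();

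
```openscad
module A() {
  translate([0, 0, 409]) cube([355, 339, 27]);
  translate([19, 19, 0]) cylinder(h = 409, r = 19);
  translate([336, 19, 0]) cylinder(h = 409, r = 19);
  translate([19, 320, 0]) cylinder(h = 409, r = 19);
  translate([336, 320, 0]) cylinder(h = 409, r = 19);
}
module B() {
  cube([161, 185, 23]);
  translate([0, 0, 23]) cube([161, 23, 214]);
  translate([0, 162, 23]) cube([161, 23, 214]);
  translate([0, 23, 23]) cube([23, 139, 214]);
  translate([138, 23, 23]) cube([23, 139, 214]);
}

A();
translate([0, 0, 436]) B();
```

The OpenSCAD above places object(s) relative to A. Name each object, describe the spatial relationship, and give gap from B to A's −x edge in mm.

A is a stool. B is an open box. The open box is on top of the stool. The gap from the open box to the stool's −x edge is 0 mm.

The open box's min-x is at 0; the stool's min-x is 0; gap = 0 mm.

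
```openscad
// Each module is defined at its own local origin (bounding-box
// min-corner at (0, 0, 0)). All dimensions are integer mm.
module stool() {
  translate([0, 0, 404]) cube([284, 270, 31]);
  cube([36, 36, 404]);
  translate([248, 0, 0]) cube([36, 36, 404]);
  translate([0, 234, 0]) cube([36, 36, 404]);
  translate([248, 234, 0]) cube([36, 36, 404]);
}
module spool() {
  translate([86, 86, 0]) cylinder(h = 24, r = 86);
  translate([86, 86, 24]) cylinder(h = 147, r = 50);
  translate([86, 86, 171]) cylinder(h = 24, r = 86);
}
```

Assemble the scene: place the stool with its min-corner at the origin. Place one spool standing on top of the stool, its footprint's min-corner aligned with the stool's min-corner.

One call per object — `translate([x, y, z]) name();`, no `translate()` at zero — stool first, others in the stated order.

stool();
translate([0, 0, 435]) spool();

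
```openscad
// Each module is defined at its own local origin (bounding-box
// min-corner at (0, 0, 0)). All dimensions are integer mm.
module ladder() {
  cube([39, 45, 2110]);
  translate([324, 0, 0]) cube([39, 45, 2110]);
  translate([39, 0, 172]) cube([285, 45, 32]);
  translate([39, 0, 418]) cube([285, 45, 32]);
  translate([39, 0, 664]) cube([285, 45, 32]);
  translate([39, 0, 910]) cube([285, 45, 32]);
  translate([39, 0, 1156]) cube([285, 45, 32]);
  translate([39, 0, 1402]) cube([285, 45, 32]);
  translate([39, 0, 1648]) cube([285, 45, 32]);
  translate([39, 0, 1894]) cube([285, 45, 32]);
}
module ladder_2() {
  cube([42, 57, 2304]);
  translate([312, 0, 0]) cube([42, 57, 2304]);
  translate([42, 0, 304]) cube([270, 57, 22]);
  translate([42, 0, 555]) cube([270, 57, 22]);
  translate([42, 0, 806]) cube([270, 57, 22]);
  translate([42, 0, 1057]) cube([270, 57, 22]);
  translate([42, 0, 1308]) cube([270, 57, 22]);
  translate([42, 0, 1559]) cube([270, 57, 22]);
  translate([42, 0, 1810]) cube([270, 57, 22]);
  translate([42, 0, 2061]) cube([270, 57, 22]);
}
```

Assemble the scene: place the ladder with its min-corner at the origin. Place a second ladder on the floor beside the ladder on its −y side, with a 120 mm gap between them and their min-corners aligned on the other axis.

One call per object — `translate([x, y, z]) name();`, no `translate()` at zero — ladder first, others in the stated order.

ladder();
translate([0, -177, 0]) ladder_2();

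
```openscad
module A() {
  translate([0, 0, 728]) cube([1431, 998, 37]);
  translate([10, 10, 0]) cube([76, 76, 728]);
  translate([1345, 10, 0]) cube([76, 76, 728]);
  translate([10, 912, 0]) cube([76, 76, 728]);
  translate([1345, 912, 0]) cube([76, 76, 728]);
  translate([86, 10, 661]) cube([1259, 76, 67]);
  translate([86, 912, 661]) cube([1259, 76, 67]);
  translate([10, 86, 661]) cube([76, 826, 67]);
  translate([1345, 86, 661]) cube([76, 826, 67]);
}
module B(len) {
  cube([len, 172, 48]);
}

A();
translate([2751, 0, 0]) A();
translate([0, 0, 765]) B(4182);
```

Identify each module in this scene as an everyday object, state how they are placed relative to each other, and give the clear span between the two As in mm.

A is a table. B is a beam. A beam spans the tops of two tables. The clear span between the two tables is 1320 mm.

Second table starts at x = 2751; first ends at x = 1431; clear span = 2751 − 1431 = 1320 mm.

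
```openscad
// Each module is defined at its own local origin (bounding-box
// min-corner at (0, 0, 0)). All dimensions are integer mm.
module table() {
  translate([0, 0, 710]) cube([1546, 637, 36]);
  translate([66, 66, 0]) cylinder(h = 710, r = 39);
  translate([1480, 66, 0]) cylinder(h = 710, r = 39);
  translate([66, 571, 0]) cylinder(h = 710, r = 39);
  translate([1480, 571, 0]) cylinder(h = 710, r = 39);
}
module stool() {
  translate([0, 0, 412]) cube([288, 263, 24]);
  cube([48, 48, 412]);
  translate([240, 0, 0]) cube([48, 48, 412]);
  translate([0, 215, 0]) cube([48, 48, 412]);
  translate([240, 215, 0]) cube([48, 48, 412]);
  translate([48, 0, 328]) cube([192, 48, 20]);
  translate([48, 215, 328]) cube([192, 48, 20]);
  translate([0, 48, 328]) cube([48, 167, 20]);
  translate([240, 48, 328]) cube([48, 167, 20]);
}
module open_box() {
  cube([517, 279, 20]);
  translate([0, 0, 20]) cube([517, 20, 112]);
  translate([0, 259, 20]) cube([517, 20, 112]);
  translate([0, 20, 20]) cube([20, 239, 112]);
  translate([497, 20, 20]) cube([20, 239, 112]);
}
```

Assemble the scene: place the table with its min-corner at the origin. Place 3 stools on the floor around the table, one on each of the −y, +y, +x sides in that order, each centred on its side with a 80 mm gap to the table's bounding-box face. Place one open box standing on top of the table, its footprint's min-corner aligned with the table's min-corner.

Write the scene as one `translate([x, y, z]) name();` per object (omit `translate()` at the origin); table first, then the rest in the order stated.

table();
translate([629, -343, 0]) stool();
translate([629, 717, 0]) stool();
translate([1626, 187, 0]) stool();
translate([0, 0, 746]) open_box();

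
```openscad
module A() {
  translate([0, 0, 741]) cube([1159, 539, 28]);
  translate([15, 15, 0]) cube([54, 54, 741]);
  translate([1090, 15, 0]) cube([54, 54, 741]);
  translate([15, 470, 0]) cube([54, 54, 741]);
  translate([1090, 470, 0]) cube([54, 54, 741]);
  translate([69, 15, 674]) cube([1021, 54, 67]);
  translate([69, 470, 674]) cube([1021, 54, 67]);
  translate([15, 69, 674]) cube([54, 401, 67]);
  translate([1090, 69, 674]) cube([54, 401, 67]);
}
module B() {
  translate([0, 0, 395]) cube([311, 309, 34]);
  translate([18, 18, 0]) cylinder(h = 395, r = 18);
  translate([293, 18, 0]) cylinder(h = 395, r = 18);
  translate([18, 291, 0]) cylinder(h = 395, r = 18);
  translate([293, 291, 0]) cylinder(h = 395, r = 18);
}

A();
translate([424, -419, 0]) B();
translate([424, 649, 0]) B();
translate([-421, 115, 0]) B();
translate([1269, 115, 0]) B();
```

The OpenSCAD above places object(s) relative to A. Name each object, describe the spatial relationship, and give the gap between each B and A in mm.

A is a table. B is a stool. Four stools sit around the table at the −y, +y, −x, +x sides. The gap between each stool and the table is 110 mm.

Each stool's nearest face is 110 mm from the table's bounding box.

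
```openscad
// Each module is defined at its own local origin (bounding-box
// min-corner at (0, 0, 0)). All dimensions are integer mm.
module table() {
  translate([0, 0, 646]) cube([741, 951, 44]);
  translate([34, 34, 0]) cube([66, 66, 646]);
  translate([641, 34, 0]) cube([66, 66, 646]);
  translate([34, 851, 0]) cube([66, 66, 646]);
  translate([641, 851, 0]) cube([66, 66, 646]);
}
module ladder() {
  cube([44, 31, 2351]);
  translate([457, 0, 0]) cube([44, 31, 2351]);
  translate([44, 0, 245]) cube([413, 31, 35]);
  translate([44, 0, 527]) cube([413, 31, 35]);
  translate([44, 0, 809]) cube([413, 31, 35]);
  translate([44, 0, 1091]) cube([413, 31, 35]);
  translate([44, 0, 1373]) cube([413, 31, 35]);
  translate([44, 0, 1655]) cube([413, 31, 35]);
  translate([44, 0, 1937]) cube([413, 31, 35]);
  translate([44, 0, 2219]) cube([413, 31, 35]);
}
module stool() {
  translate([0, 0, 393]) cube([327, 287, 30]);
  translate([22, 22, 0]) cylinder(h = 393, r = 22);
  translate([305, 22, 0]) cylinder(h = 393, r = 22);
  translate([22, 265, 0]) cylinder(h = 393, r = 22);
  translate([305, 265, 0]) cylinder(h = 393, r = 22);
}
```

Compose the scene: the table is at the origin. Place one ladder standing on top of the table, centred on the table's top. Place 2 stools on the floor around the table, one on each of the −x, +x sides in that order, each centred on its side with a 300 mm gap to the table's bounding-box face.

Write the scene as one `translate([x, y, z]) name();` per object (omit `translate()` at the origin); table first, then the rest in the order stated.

table();
translate([120, 460, 690]) ladder();
translate([-627, 332, 0]) stool();
translate([1041, 332, 0]) stool();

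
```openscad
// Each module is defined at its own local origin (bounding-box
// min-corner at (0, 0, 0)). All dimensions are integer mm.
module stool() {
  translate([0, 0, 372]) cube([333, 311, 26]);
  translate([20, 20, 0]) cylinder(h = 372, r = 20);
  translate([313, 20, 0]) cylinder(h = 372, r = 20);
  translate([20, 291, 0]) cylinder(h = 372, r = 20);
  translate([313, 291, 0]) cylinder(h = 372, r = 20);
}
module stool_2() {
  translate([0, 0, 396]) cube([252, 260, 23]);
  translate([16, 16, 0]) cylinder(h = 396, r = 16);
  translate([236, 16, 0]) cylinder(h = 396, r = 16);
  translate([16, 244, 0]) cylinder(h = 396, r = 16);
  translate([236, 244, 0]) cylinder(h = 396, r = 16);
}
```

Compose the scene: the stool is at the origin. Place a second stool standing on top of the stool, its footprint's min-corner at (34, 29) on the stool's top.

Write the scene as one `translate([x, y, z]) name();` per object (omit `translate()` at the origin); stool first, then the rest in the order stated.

stool();
translate([34, 29, 398]) stool_2();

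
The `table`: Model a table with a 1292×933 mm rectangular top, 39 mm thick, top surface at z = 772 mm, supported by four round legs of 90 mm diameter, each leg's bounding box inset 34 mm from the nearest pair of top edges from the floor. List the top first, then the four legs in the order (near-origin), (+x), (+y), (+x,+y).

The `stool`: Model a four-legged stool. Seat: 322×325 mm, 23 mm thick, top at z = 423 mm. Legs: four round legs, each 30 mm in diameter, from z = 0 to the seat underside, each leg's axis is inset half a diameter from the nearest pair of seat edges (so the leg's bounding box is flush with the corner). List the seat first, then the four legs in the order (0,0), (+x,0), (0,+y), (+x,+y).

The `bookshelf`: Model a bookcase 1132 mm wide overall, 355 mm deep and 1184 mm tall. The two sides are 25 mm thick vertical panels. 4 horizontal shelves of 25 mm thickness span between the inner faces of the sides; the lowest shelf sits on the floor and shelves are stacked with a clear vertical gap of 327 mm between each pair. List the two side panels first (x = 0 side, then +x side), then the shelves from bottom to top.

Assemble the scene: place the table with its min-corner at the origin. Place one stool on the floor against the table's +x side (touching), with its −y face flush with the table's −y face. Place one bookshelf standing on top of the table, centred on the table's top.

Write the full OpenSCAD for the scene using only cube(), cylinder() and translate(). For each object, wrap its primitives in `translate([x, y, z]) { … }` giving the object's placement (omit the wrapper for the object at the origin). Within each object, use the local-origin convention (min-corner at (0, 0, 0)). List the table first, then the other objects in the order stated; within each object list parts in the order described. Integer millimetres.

translate([0, 0, 733]) cube([1292, 933, 39]);
translate([79, 79, 0]) cylinder(h = 733, r = 45);
translate([1213, 79, 0]) cylinder(h = 733, r = 45);
translate([79, 854, 0]) cylinder(h = 733, r = 45);
translate([1213, 854, 0]) cylinder(h = 733, r = 45);
translate([1292, 0, 0]) {
  translate([0, 0, 400]) cube([322, 325, 23]);
  translate([15, 15, 0]) cylinder(h = 400, r = 15);
  translate([307, 15, 0]) cylinder(h = 400, r = 15);
  translate([15, 310, 0]) cylinder(h = 400, r = 15);
  translate([307, 310, 0]) cylinder(h = 400, r = 15);
}
translate([80, 289, 772]) {
  cube([25, 355, 1184]);
  translate([1107, 0, 0]) cube([25, 355, 1184]);
  translate([25, 0, 0]) cube([1082, 355, 25]);
  translate([25, 0, 352]) cube([1082, 355, 25]);
  translate([25, 0, 704]) cube([1082, 355, 25]);
  translate([25, 0, 1056]) cube([1082, 355, 25]);
}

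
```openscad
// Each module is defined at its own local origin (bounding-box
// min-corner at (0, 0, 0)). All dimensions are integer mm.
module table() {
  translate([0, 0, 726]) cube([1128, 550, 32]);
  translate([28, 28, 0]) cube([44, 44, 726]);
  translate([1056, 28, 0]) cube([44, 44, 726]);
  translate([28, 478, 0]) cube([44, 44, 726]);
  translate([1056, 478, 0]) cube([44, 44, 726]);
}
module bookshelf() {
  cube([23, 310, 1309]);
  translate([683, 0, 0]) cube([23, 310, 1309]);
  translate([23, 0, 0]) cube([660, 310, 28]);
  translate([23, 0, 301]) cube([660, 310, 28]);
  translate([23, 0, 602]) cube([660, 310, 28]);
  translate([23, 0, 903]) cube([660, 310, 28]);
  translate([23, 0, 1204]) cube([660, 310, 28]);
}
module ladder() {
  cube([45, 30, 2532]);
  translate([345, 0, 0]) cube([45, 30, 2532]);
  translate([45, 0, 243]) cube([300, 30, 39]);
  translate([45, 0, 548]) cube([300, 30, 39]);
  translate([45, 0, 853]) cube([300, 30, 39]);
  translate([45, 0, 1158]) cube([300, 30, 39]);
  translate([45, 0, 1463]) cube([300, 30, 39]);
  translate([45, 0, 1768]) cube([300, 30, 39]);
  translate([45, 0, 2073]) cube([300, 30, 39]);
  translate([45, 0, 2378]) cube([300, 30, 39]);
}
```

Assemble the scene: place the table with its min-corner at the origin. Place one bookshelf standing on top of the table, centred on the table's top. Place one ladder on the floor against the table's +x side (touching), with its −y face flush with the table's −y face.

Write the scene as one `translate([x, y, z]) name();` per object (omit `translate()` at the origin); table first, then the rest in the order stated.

table();
translate([211, 120, 758]) bookshelf();
translate([1128, 0, 0]) ladder();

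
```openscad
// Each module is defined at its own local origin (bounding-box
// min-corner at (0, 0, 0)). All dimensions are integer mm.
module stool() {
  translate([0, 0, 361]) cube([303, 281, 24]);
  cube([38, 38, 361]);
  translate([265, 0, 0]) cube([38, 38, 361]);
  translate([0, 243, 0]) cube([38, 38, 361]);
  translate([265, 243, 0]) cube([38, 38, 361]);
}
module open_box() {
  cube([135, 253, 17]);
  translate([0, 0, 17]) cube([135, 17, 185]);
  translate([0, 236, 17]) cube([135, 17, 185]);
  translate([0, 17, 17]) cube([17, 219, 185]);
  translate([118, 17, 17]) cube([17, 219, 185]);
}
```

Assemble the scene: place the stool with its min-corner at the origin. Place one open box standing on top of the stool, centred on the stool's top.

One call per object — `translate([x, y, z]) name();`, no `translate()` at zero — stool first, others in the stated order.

stool();
translate([84, 14, 385]) open_box();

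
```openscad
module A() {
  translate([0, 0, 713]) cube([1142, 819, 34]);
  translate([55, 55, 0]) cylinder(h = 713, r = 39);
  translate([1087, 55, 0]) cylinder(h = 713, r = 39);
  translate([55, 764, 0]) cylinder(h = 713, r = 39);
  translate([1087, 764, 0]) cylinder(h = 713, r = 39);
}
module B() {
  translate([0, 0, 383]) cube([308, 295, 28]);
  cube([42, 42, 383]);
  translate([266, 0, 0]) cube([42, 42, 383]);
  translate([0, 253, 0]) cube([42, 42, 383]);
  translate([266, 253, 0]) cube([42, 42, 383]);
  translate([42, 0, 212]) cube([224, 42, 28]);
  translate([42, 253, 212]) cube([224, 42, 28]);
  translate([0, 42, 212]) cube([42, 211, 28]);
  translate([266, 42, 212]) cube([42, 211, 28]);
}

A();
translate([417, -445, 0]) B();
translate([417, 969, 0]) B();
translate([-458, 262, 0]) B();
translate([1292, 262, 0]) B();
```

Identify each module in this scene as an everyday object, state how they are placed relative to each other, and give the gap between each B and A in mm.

A is a table. B is a stool. Four stools sit around the table at the −y, +y, −x, +x sides. The gap between each stool and the table is 150 mm.

Each stool's nearest face is 150 mm from the table's bounding box.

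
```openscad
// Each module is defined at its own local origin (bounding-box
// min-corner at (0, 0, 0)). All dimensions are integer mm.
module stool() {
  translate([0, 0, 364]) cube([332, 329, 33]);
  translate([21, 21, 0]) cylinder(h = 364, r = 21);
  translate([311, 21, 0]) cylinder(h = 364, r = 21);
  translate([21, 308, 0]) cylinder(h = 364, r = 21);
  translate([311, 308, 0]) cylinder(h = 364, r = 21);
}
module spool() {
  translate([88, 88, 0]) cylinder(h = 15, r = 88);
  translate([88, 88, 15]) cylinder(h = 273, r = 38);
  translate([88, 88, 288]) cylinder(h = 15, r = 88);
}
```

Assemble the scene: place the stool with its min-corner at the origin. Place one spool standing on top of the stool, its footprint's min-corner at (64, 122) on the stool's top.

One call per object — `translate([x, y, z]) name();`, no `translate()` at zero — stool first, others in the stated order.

stool();
translate([64, 122, 397]) spool();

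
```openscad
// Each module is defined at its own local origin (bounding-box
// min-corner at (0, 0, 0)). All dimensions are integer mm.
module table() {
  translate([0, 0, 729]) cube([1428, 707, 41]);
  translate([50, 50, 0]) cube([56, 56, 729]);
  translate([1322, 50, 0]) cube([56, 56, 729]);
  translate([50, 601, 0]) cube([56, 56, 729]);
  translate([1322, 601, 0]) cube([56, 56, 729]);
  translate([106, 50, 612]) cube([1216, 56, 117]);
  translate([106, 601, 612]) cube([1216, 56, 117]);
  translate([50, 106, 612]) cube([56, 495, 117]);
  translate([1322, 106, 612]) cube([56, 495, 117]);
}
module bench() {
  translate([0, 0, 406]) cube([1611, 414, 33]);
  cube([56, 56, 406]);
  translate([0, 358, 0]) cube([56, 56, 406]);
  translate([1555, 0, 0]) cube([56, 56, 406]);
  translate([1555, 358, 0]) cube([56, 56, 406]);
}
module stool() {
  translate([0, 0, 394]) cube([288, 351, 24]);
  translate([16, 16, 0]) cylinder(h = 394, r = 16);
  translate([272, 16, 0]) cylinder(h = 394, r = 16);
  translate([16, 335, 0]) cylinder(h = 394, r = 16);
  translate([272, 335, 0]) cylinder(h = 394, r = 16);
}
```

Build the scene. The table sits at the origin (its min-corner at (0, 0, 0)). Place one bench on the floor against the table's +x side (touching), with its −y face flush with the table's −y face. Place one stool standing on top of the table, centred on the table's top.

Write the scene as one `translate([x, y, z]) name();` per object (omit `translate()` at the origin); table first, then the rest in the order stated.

table();
translate([1428, 0, 0]) bench();
translate([570, 178, 770]) stool();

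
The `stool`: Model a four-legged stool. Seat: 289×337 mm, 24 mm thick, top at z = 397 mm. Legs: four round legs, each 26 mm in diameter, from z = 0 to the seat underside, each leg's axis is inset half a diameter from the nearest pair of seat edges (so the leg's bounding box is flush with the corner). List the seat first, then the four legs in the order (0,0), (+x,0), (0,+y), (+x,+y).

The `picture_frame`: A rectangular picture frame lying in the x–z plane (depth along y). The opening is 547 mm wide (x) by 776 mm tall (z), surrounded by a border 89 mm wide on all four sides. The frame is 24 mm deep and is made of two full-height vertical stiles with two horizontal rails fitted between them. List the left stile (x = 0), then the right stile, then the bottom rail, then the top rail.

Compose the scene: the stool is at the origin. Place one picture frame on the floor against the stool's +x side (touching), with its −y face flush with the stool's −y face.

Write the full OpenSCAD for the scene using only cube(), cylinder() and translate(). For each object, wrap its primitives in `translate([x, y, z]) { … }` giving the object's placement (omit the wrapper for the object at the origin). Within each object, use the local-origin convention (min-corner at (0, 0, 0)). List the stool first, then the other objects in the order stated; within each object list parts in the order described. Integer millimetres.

translate([0, 0, 373]) cube([289, 337, 24]);
translate([13, 13, 0]) cylinder(h = 373, r = 13);
translate([276, 13, 0]) cylinder(h = 373, r = 13);
translate([13, 324, 0]) cylinder(h = 373, r = 13);
translate([276, 324, 0]) cylinder(h = 373, r = 13);
translate([289, 0, 0]) {
  cube([89, 24, 954]);
  translate([636, 0, 0]) cube([89, 24, 954]);
  translate([89, 0, 0]) cube([547, 24, 89]);
  translate([89, 0, 865]) cube([547, 24, 89]);
}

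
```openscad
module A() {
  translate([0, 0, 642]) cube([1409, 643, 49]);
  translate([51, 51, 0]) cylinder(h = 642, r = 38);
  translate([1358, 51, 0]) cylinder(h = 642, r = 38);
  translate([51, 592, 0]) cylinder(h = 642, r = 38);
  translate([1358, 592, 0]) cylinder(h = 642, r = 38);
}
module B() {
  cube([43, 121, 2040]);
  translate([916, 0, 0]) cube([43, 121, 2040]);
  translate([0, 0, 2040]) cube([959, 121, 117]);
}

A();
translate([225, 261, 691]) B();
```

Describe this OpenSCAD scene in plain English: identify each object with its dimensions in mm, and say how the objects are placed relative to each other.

A is a rectangular dining table. The top is 1409×643×49 mm with its upper surface at z = 691 mm. It stands on four round legs of 76 mm diameter, each leg's bounding box inset 13 mm from the nearest pair of top edges, running from the floor to the underside of the top.

B is a door frame. The clear opening is 873 mm wide and 2040 mm high. Two 43 mm wide jambs, 121 mm deep, stand either side of the opening from the floor to the top of the opening. A 117 mm thick head sits across the top of both jambs, spanning the full outside width of the frame.

The door frame is on top of the table, centred.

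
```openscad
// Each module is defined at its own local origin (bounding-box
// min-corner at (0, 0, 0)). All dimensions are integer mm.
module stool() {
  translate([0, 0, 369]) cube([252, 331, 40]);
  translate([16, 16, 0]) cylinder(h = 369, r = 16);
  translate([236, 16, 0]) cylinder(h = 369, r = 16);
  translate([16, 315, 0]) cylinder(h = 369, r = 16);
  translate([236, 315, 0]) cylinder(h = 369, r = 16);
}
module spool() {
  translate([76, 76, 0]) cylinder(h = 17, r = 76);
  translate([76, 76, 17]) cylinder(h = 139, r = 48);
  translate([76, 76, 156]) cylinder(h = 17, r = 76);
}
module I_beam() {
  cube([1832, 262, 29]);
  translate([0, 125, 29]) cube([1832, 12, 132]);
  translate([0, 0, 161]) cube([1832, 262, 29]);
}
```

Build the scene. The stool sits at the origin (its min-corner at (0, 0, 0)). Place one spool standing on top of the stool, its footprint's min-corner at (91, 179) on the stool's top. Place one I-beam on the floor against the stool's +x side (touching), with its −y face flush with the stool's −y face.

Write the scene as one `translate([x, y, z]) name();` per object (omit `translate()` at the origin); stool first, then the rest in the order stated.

stool();
translate([91, 179, 409]) spool();
translate([252, 0, 0]) I_beam();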